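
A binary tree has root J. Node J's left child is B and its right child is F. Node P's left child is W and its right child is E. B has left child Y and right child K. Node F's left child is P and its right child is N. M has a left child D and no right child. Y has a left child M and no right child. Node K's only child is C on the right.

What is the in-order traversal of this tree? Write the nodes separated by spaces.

D M Y B K C J W P E F N

In-order visits the left subtree, then the node, then the right subtree.
At J: go left to B.
  At B: go left to Y.
    At Y: go left to M.
      At M: go left to D.
        D is a leaf — visit D.
      Visit M.
      At M: no right child.
    Visit Y.
    At Y: no right child.
  Visit B.
  At B: go right to K.
    At K: no left child.
    Visit K.
    At K: go right to C.
      C is a leaf — visit C.
Visit J.
At J: go right to F.
  At F: go left to P.
    At P: go left to W.
      W is a leaf — visit W.
    Visit P.
    At P: go right to E.
      E is a leaf — visit E.
  Visit F.
  At F: go right to N.
    N is a leaf — visit N.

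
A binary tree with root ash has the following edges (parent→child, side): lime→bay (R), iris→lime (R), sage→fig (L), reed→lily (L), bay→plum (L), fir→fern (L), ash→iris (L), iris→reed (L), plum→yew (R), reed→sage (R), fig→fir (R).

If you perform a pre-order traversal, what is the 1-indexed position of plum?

Pre-order visits the node, then its left subtree, then its right subtree.
Visit ash.
At ash: go left to iris.
  Visit iris.
  At iris: go left to reed.
    Visit reed.
    At reed: go left to lily.
      lily is a leaf — visit lily.
    At reed: go right to sage.
      Visit sage.
      At sage: go left to fig.
        Visit fig.
        At fig: no left child.
        At fig: go right to fir.
          Visit fir.
          At fir: go left to fern.
            fern is a leaf — visit fern.
          At fir: no right child.
      At sage: no right child.
  At iris: go right to lime.
    Visit lime.
    At lime: no left child.
    At lime: go right to bay.
      Visit bay.
      At bay: go left to plum.
        Visit plum.
        At plum: no left child.
        At plum: go right to yew.
          yew is a leaf — visit yew.
      At bay: no right child.
At ash: no right child.
Full pre-order sequence: ash, iris, reed, lily, sage, fig, fir, fern, lime, bay, plum, yew.

11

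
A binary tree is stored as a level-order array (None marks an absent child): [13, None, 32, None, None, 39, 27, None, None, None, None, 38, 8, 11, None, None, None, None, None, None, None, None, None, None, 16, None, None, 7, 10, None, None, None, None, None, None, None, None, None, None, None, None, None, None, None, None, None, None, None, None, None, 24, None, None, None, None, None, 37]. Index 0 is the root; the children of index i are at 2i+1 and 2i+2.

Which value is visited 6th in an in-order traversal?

In-order visits the left subtree, then the node, then the right subtree.
At 13: no left child.
Visit 13.
At 13: go right to 32.
  At 32: go left to 39.
    At 39: go left to 38.
      At 38: no left child.
      Visit 38.
      At 38: go right to 16.
        At 16: no left child.
        Visit 16.
        At 16: go right to 24.
          24 is a leaf — visit 24.
    Visit 39.
    At 39: go right to 8.
      8 is a leaf — visit 8.
  Visit 32.
  At 32: go right to 27.
    At 27: go left to 11.
      At 11: go left to 7.
        At 7: no left child.
        Visit 7.
        At 7: go right to 37.
          37 is a leaf — visit 37.
      Visit 11.
      At 11: go right to 10.
        10 is a leaf — visit 10.
    Visit 27.
    At 27: no right child.
Full in-order sequence: 13, 38, 16, 24, 39, 8, 32, 7, 37, 11, 10, 27.

8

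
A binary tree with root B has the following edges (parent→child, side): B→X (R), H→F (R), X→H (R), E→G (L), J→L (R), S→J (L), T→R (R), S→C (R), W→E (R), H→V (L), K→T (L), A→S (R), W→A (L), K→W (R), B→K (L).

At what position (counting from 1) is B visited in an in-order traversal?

12

In-order visits the left subtree, then the node, then the right subtree.
At B: go left to K.
  At K: go left to T.
    At T: no left child.
    Visit T.
    At T: go right to R.
      R is a leaf — visit R.
  Visit K.
  At K: go right to W.
    At W: go left to A.
      At A: no left child.
      Visit A.
      At A: go right to S.
        At S: go left to J.
          At J: no left child.
          Visit J.
          At J: go right to L.
            L is a leaf — visit L.
        Visit S.
        At S: go right to C.
          C is a leaf — visit C.
    Visit W.
    At W: go right to E.
      At E: go left to G.
        G is a leaf — visit G.
      Visit E.
      At E: no right child.
Visit B.
At B: go right to X.
  At X: no left child.
  Visit X.
  At X: go right to H.
    At H: go left to V.
      V is a leaf — visit V.
    Visit H.
    At H: go right to F.
      F is a leaf — visit F.
Full in-order sequence: T, R, K, A, J, L, S, C, W, G, E, B, X, V, H, F.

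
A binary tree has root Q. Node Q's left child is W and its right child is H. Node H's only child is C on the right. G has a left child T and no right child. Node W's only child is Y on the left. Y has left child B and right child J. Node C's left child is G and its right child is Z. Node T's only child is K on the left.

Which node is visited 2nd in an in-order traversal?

In-order visits the left subtree, then the node, then the right subtree.
At Q: go left to W.
  At W: go left to Y.
    At Y: go left to B.
      B is a leaf — visit B.
    Visit Y.
    At Y: go right to J.
      J is a leaf — visit J.
  Visit W.
  At W: no right child.
Visit Q.
At Q: go right to H.
  At H: no left child.
  Visit H.
  At H: go right to C.
    At C: go left to G.
      At G: go left to T.
        At T: go left to K.
          K is a leaf — visit K.
        Visit T.
        At T: no right child.
      Visit G.
      At G: no right child.
    Visit C.
    At C: go right to Z.
      Z is a leaf — visit Z.
Full in-order sequence: B, Y, J, W, Q, H, K, T, G, C, Z.

Y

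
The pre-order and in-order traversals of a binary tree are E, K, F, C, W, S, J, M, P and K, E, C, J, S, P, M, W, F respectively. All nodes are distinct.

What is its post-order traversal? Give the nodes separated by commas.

K, J, P, M, S, W, C, F, E

The first element of pre-order is the root; it splits in-order into left and right subtrees.
Root E: left subtree has 1 node {K}, right has 7 {C, J, S, P, M, W, F}.
  Root F: left subtree has 6 nodes {C, J, S, P, M, W}, right has 0 { }.
    Root C: left subtree has 0 nodes { }, right has 5 {J, S, P, M, W}.
      Root W: left subtree has 4 nodes {J, S, P, M}, right has 0 { }.
        Root S: left subtree has 1 node {J}, right has 2 {P, M}.
          Root M: left subtree has 1 node {P}, right has 0 { }.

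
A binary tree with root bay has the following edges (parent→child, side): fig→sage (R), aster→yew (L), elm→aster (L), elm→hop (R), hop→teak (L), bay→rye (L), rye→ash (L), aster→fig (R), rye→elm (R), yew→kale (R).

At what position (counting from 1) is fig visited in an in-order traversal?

In-order visits the left subtree, then the node, then the right subtree.
At bay: go left to rye.
  At rye: go left to ash.
    ash is a leaf — visit ash.
  Visit rye.
  At rye: go right to elm.
    At elm: go left to aster.
      At aster: go left to yew.
        At yew: no left child.
        Visit yew.
        At yew: go right to kale.
          kale is a leaf — visit kale.
      Visit aster.
      At aster: go right to fig.
        At fig: no left child.
        Visit fig.
        At fig: go right to sage.
          sage is a leaf — visit sage.
    Visit elm.
    At elm: go right to hop.
      At hop: go left to teak.
        teak is a leaf — visit teak.
      Visit hop.
      At hop: no right child.
Visit bay.
At bay: no right child.
Full in-order sequence: ash, rye, yew, kale, aster, fig, sage, elm, teak, hop, bay.

6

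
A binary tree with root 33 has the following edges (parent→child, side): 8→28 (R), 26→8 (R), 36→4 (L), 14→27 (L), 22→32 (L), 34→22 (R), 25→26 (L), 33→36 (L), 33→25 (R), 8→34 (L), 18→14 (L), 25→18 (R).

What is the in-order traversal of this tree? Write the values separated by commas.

4, 36, 33, 26, 34, 32, 22, 8, 28, 25, 27, 14, 18

In-order visits the left subtree, then the node, then the right subtree.
At 33: go left to 36.
  At 36: go left to 4.
    4 is a leaf — visit 4.
  Visit 36.
  At 36: no right child.
Visit 33.
At 33: go right to 25.
  At 25: go left to 26.
    At 26: no left child.
    Visit 26.
    At 26: go right to 8.
      At 8: go left to 34.
        At 34: no left child.
        Visit 34.
        At 34: go right to 22.
          At 22: go left to 32.
            32 is a leaf — visit 32.
          Visit 22.
          At 22: no right child.
      Visit 8.
      At 8: go right to 28.
        28 is a leaf — visit 28.
  Visit 25.
  At 25: go right to 18.
    At 18: go left to 14.
      At 14: go left to 27.
        27 is a leaf — visit 27.
      Visit 14.
      At 14: no right child.
    Visit 18.
    At 18: no right child.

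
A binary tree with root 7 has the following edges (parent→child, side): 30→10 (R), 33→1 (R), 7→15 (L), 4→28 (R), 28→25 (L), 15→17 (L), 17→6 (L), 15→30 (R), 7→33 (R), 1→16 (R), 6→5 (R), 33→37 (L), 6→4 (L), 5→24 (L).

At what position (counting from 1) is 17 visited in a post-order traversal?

Post-order visits the left subtree, then the right subtree, then the node.
At 7: go left to 15.
  At 15: go left to 17.
    At 17: go left to 6.
      At 6: go left to 4.
        At 4: no left child.
        At 4: go right to 28.
          At 28: go left to 25.
            25 is a leaf — visit 25.
          At 28: no right child.
          Visit 28.
        Visit 4.
      At 6: go right to 5.
        At 5: go left to 24.
          24 is a leaf — visit 24.
        At 5: no right child.
        Visit 5.
      Visit 6.
    At 17: no right child.
    Visit 17.
  At 15: go right to 30.
    At 30: no left child.
    At 30: go right to 10.
      10 is a leaf — visit 10.
    Visit 30.
  Visit 15.
At 7: go right to 33.
  At 33: go left to 37.
    37 is a leaf — visit 37.
  At 33: go right to 1.
    At 1: no left child.
    At 1: go right to 16.
      16 is a leaf — visit 16.
    Visit 1.
  Visit 33.
Visit 7.
Full post-order sequence: 25, 28, 4, 24, 5, 6, 17, 10, 30, 15, 37, 16, 1, 33, 7.

7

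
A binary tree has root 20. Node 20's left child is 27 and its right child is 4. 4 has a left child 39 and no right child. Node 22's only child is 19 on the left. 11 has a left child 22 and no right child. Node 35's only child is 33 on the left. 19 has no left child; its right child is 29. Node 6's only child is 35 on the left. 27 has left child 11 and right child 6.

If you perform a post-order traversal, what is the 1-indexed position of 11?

4

Post-order visits the left subtree, then the right subtree, then the node.
At 20: go left to 27.
  At 27: go left to 11.
    At 11: go left to 22.
      At 22: go left to 19.
        At 19: no left child.
        At 19: go right to 29.
          29 is a leaf — visit 29.
        Visit 19.
      At 22: no right child.
      Visit 22.
    At 11: no right child.
    Visit 11.
  At 27: go right to 6.
    At 6: go left to 35.
      At 35: go left to 33.
        33 is a leaf — visit 33.
      At 35: no right child.
      Visit 35.
    At 6: no right child.
    Visit 6.
  Visit 27.
At 20: go right to 4.
  At 4: go left to 39.
    39 is a leaf — visit 39.
  At 4: no right child.
  Visit 4.
Visit 20.
Full post-order sequence: 29, 19, 22, 11, 33, 35, 6, 27, 39, 4, 20.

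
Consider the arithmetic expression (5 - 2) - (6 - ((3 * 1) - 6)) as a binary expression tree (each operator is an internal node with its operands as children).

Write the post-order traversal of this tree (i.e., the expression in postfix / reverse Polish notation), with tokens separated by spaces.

5 2 - 6 3 1 * 6 - - -

Post-order on an expression tree gives postfix notation: for each operator, emit left operand, right operand, then the operator.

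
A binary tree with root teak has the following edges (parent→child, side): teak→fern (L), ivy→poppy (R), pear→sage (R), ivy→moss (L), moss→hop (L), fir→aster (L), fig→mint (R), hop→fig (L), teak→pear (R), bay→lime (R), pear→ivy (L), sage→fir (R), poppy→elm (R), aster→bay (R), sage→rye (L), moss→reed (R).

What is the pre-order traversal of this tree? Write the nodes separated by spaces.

Pre-order visits the node, then its left subtree, then its right subtree.
Visit teak.
At teak: go left to fern.
  fern is a leaf — visit fern.
At teak: go right to pear.
  Visit pear.
  At pear: go left to ivy.
    Visit ivy.
    At ivy: go left to moss.
      Visit moss.
      At moss: go left to hop.
        Visit hop.
        At hop: go left to fig.
          Visit fig.
          At fig: no left child.
          At fig: go right to mint.
            mint is a leaf — visit mint.
        At hop: no right child.
      At moss: go right to reed.
        reed is a leaf — visit reed.
    At ivy: go right to poppy.
      Visit poppy.
      At poppy: no left child.
      At poppy: go right to elm.
        elm is a leaf — visit elm.
  At pear: go right to sage.
    Visit sage.
    At sage: go left to rye.
      rye is a leaf — visit rye.
    At sage: go right to fir.
      Visit fir.
      At fir: go left to aster.
        Visit aster.
        At aster: no left child.
        At aster: go right to bay.
          Visit bay.
          At bay: no left child.
          At bay: go right to lime.
            lime is a leaf — visit lime.
      At fir: no right child.

teak fern pear ivy moss hop fig mint reed poppy elm sage rye fir aster bay lime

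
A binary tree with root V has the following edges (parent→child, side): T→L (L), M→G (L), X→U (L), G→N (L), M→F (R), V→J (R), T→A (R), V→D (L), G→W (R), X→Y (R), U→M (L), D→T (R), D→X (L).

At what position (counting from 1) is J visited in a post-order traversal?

13

Post-order visits the left subtree, then the right subtree, then the node.
At V: go left to D.
  At D: go left to X.
    At X: go left to U.
      At U: go left to M.
        At M: go left to G.
          At G: go left to N.
            N is a leaf — visit N.
          At G: go right to W.
            W is a leaf — visit W.
          Visit G.
        At M: go right to F.
          F is a leaf — visit F.
        Visit M.
      At U: no right child.
      Visit U.
    At X: go right to Y.
      Y is a leaf — visit Y.
    Visit X.
  At D: go right to T.
    At T: go left to L.
      L is a leaf — visit L.
    At T: go right to A.
      A is a leaf — visit A.
    Visit T.
  Visit D.
At V: go right to J.
  J is a leaf — visit J.
Visit V.
Full post-order sequence: N, W, G, F, M, U, Y, X, L, A, T, D, J, V.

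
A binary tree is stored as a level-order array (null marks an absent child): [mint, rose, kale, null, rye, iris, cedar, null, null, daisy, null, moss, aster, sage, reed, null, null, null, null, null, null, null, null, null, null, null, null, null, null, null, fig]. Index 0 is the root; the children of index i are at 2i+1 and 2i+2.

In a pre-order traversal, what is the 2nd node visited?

Pre-order visits the node, then its left subtree, then its right subtree.
Visit mint.
At mint: go left to rose.
  Visit rose.
  At rose: no left child.
  At rose: go right to rye.
    Visit rye.
    At rye: go left to daisy.
      daisy is a leaf — visit daisy.
    At rye: no right child.
At mint: go right to kale.
  Visit kale.
  At kale: go left to iris.
    Visit iris.
    At iris: go left to moss.
      moss is a leaf — visit moss.
    At iris: go right to aster.
      aster is a leaf — visit aster.
  At kale: go right to cedar.
    Visit cedar.
    At cedar: go left to sage.
      sage is a leaf — visit sage.
    At cedar: go right to reed.
      Visit reed.
      At reed: no left child.
      At reed: go right to fig.
        fig is a leaf — visit fig.
Full pre-order sequence: mint, rose, rye, daisy, kale, iris, moss, aster, cedar, sage, reed, fig.

rose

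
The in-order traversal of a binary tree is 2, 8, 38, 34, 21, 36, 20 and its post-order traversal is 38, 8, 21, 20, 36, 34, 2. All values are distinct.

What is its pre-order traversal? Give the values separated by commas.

2, 34, 8, 38, 36, 21, 20

The last element of post-order is the root; it splits in-order into left and right subtrees.
Root 2: left subtree has 0 nodes { }, right has 6 {8, 38, 34, 21, 36, 20}.
  Root 34: left subtree has 2 nodes {8, 38}, right has 3 {21, 36, 20}.
    Root 8: left subtree has 0 nodes { }, right has 1 {38}.
    Root 36: left subtree has 1 node {21}, right has 1 {20}.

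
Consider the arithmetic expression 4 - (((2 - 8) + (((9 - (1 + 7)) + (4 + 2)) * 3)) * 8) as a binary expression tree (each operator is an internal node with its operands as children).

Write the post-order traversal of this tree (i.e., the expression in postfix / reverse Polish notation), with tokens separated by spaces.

4 2 8 - 9 1 7 + - 4 2 + + 3 * + 8 * -

Post-order on an expression tree gives postfix notation: for each operator, emit left operand, right operand, then the operator.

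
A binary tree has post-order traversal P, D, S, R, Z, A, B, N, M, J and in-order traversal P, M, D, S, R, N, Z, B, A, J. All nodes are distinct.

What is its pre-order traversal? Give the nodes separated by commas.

J, M, P, N, R, S, D, B, Z, A

The last element of post-order is the root; it splits in-order into left and right subtrees.
Root J: left subtree has 9 nodes {P, M, D, S, R, N, Z, B, A}, right has 0 { }.
  Root M: left subtree has 1 node {P}, right has 7 {D, S, R, N, Z, B, A}.
    Root N: left subtree has 3 nodes {D, S, R}, right has 3 {Z, B, A}.
      Root R: left subtree has 2 nodes {D, S}, right has 0 { }.
        Root S: left subtree has 1 node {D}, right has 0 { }.
      Root B: left subtree has 1 node {Z}, right has 1 {A}.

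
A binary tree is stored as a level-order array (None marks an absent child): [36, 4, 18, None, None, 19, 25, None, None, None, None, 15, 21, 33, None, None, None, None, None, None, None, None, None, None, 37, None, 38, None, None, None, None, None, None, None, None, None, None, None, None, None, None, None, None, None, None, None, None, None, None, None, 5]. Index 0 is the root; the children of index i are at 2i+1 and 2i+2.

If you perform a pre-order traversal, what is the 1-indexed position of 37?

Pre-order visits the node, then its left subtree, then its right subtree.
Visit 36.
At 36: go left to 4.
  4 is a leaf — visit 4.
At 36: go right to 18.
  Visit 18.
  At 18: go left to 19.
    Visit 19.
    At 19: go left to 15.
      Visit 15.
      At 15: no left child.
      At 15: go right to 37.
        Visit 37.
        At 37: no left child.
        At 37: go right to 5.
          5 is a leaf — visit 5.
    At 19: go right to 21.
      Visit 21.
      At 21: no left child.
      At 21: go right to 38.
        38 is a leaf — visit 38.
  At 18: go right to 25.
    Visit 25.
    At 25: go left to 33.
      33 is a leaf — visit 33.
    At 25: no right child.
Full pre-order sequence: 36, 4, 18, 19, 15, 37, 5, 21, 38, 25, 33.

6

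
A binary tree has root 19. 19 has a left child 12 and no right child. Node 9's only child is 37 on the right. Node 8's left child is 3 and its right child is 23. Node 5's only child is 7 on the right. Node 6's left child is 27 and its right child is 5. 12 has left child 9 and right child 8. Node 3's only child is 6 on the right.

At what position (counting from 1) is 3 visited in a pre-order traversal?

6

Pre-order visits the node, then its left subtree, then its right subtree.
Visit 19.
At 19: go left to 12.
  Visit 12.
  At 12: go left to 9.
    Visit 9.
    At 9: no left child.
    At 9: go right to 37.
      37 is a leaf — visit 37.
  At 12: go right to 8.
    Visit 8.
    At 8: go left to 3.
      Visit 3.
      At 3: no left child.
      At 3: go right to 6.
        Visit 6.
        At 6: go left to 27.
          27 is a leaf — visit 27.
        At 6: go right to 5.
          Visit 5.
          At 5: no left child.
          At 5: go right to 7.
            7 is a leaf — visit 7.
    At 8: go right to 23.
      23 is a leaf — visit 23.
At 19: no right child.
Full pre-order sequence: 19, 12, 9, 37, 8, 3, 6, 27, 5, 7, 23.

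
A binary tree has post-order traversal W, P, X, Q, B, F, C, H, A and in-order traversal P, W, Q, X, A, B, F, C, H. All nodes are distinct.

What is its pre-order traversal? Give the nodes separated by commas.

A, Q, P, W, X, H, C, F, B

The last element of post-order is the root; it splits in-order into left and right subtrees.
Root A: left subtree has 4 nodes {P, W, Q, X}, right has 4 {B, F, C, H}.
  Root Q: left subtree has 2 nodes {P, W}, right has 1 {X}.
    Root P: left subtree has 0 nodes { }, right has 1 {W}.
  Root H: left subtree has 3 nodes {B, F, C}, right has 0 { }.
    Root C: left subtree has 2 nodes {B, F}, right has 0 { }.
      Root F: left subtree has 1 node {B}, right has 0 { }.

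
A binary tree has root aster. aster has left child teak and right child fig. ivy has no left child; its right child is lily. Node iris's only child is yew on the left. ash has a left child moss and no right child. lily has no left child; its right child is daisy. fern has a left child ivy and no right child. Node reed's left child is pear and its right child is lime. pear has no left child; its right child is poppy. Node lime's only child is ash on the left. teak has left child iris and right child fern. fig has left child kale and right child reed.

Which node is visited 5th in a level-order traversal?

fern

Level-order visits nodes level by level from the root, left to right within each level.
Level 0: aster
Level 1: teak, fig
Level 2: iris, fern, kale, reed
Level 3: yew, ivy, pear, lime
Level 4: lily, poppy, ash
Level 5: daisy, moss
Full level-order sequence: aster, teak, fig, iris, fern, kale, reed, yew, ivy, pear, lime, lily, poppy, ash, daisy, moss.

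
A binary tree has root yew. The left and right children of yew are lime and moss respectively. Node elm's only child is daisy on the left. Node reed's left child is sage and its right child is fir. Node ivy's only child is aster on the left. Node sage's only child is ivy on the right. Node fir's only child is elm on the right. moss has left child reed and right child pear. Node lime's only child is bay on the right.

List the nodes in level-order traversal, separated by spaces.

yew lime moss bay reed pear sage fir ivy elm aster daisy

Level-order visits nodes level by level from the root, left to right within each level.
Level 0: yew
Level 1: lime, moss
Level 2: bay, reed, pear
Level 3: sage, fir
Level 4: ivy, elm
Level 5: aster, daisy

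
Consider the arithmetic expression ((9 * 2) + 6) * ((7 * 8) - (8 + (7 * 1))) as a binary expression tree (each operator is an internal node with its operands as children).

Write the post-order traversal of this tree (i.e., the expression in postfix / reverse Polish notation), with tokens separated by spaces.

Post-order on an expression tree gives postfix notation: for each operator, emit left operand, right operand, then the operator.

9 2 * 6 + 7 8 * 8 7 1 * + - *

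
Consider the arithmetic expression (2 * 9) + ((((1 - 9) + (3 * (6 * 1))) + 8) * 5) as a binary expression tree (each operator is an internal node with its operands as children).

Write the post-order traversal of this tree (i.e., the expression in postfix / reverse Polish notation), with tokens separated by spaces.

Post-order on an expression tree gives postfix notation: for each operator, emit left operand, right operand, then the operator.

2 9 * 1 9 - 3 6 1 * * + 8 + 5 * +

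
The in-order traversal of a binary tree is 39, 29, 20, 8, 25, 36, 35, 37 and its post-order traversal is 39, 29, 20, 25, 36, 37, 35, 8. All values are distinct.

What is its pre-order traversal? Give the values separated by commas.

8, 20, 29, 39, 35, 36, 25, 37

The last element of post-order is the root; it splits in-order into left and right subtrees.
Root 8: left subtree has 3 nodes {39, 29, 20}, right has 4 {25, 36, 35, 37}.
  Root 20: left subtree has 2 nodes {39, 29}, right has 0 { }.
    Root 29: left subtree has 1 node {39}, right has 0 { }.
  Root 35: left subtree has 2 nodes {25, 36}, right has 1 {37}.
    Root 36: left subtree has 1 node {25}, right has 0 { }.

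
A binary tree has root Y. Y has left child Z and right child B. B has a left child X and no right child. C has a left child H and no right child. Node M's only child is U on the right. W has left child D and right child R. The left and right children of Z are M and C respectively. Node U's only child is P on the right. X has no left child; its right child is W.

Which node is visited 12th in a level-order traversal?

R

Level-order visits nodes level by level from the root, left to right within each level.
Level 0: Y
Level 1: Z, B
Level 2: M, C, X
Level 3: U, H, W
Level 4: P, D, R
Full level-order sequence: Y, Z, B, M, C, X, U, H, W, P, D, R.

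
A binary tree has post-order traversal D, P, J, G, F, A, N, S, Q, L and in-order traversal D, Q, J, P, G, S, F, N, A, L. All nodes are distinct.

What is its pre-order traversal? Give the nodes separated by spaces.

L Q D S G J P N F A

The last element of post-order is the root; it splits in-order into left and right subtrees.
Root L: left subtree has 9 nodes {D, Q, J, P, G, S, F, N, A}, right has 0 { }.
  Root Q: left subtree has 1 node {D}, right has 7 {J, P, G, S, F, N, A}.
    Root S: left subtree has 3 nodes {J, P, G}, right has 3 {F, N, A}.
      Root G: left subtree has 2 nodes {J, P}, right has 0 { }.
        Root J: left subtree has 0 nodes { }, right has 1 {P}.
      Root N: left subtree has 1 node {F}, right has 1 {A}.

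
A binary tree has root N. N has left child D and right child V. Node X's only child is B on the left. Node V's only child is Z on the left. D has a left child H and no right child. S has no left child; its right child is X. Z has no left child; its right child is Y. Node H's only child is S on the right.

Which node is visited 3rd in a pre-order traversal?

H

Pre-order visits the node, then its left subtree, then its right subtree.
Visit N.
At N: go left to D.
  Visit D.
  At D: go left to H.
    Visit H.
    At H: no left child.
    At H: go right to S.
      Visit S.
      At S: no left child.
      At S: go right to X.
        Visit X.
        At X: go left to B.
          B is a leaf — visit B.
        At X: no right child.
  At D: no right child.
At N: go right to V.
  Visit V.
  At V: go left to Z.
    Visit Z.
    At Z: no left child.
    At Z: go right to Y.
      Y is a leaf — visit Y.
  At V: no right child.
Full pre-order sequence: N, D, H, S, X, B, V, Z, Y.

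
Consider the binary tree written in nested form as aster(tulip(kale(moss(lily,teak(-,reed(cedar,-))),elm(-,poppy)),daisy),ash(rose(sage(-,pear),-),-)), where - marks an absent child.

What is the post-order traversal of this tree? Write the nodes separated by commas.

Post-order visits the left subtree, then the right subtree, then the node.
At aster: go left to tulip.
  At tulip: go left to kale.
    At kale: go left to moss.
      At moss: go left to lily.
        lily is a leaf — visit lily.
      At moss: go right to teak.
        At teak: no left child.
        At teak: go right to reed.
          At reed: go left to cedar.
            cedar is a leaf — visit cedar.
          At reed: no right child.
          Visit reed.
        Visit teak.
      Visit moss.
    At kale: go right to elm.
      At elm: no left child.
      At elm: go right to poppy.
        poppy is a leaf — visit poppy.
      Visit elm.
    Visit kale.
  At tulip: go right to daisy.
    daisy is a leaf — visit daisy.
  Visit tulip.
At aster: go right to ash.
  At ash: go left to rose.
    At rose: go left to sage.
      At sage: no left child.
      At sage: go right to pear.
        pear is a leaf — visit pear.
      Visit sage.
    At rose: no right child.
    Visit rose.
  At ash: no right child.
  Visit ash.
Visit aster.

lily, cedar, reed, teak, moss, poppy, elm, kale, daisy, tulip, pear, sage, rose, ash, aster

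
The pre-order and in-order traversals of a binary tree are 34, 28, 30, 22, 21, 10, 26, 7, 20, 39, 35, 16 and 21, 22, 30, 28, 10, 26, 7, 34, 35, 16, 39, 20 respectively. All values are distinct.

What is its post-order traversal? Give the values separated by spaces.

21 22 30 7 26 10 28 16 35 39 20 34

The first element of pre-order is the root; it splits in-order into left and right subtrees.
Root 34: left subtree has 7 nodes {21, 22, 30, 28, 10, 26, 7}, right has 4 {35, 16, 39, 20}.
  Root 28: left subtree has 3 nodes {21, 22, 30}, right has 3 {10, 26, 7}.
    Root 30: left subtree has 2 nodes {21, 22}, right has 0 { }.
      Root 22: left subtree has 1 node {21}, right has 0 { }.
    Root 10: left subtree has 0 nodes { }, right has 2 {26, 7}.
      Root 26: left subtree has 0 nodes { }, right has 1 {7}.
  Root 20: left subtree has 3 nodes {35, 16, 39}, right has 0 { }.
    Root 39: left subtree has 2 nodes {35, 16}, right has 0 { }.
      Root 35: left subtree has 0 nodes { }, right has 1 {16}.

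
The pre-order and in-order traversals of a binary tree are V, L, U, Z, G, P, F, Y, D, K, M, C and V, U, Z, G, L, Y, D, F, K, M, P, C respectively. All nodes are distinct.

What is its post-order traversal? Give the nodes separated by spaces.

The first element of pre-order is the root; it splits in-order into left and right subtrees.
Root V: left subtree has 0 nodes { }, right has 11 {U, Z, G, L, Y, D, F, K, M, P, C}.
  Root L: left subtree has 3 nodes {U, Z, G}, right has 7 {Y, D, F, K, M, P, C}.
    Root U: left subtree has 0 nodes { }, right has 2 {Z, G}.
      Root Z: left subtree has 0 nodes { }, right has 1 {G}.
    Root P: left subtree has 5 nodes {Y, D, F, K, M}, right has 1 {C}.
      Root F: left subtree has 2 nodes {Y, D}, right has 2 {K, M}.
        Root Y: left subtree has 0 nodes { }, right has 1 {D}.
        Root K: left subtree has 0 nodes { }, right has 1 {M}.

G Z U D Y M K F C P L V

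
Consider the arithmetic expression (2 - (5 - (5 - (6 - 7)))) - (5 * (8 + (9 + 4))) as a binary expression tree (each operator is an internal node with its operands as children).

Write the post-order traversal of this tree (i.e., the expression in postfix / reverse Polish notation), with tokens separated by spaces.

2 5 5 6 7 - - - - 5 8 9 4 + + * -

Post-order on an expression tree gives postfix notation: for each operator, emit left operand, right operand, then the operator.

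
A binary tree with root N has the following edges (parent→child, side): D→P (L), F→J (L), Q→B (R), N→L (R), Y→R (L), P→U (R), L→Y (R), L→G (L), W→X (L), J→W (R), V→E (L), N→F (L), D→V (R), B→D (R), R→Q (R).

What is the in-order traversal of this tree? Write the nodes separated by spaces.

J X W F N G L R Q B P U D E V Y

In-order visits the left subtree, then the node, then the right subtree.
At N: go left to F.
  At F: go left to J.
    At J: no left child.
    Visit J.
    At J: go right to W.
      At W: go left to X.
        X is a leaf — visit X.
      Visit W.
      At W: no right child.
  Visit F.
  At F: no right child.
Visit N.
At N: go right to L.
  At L: go left to G.
    G is a leaf — visit G.
  Visit L.
  At L: go right to Y.
    At Y: go left to R.
      At R: no left child.
      Visit R.
      At R: go right to Q.
        At Q: no left child.
        Visit Q.
        At Q: go right to B.
          At B: no left child.
          Visit B.
          At B: go right to D.
            At D: go left to P.
              At P: no left child.
              Visit P.
              At P: go right to U.
                U is a leaf — visit U.
            Visit D.
            At D: go right to V.
              At V: go left to E.
                E is a leaf — visit E.
              Visit V.
              At V: no right child.
    Visit Y.
    At Y: no right child.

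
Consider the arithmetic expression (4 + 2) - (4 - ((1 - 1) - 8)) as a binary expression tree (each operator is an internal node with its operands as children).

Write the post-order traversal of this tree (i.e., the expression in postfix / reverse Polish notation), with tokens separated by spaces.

Post-order on an expression tree gives postfix notation: for each operator, emit left operand, right operand, then the operator.

4 2 + 4 1 1 - 8 - - -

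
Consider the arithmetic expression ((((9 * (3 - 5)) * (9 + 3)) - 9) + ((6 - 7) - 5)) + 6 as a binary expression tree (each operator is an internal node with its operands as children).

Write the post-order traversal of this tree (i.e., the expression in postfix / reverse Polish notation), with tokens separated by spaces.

Post-order on an expression tree gives postfix notation: for each operator, emit left operand, right operand, then the operator.

9 3 5 - * 9 3 + * 9 - 6 7 - 5 - + 6 +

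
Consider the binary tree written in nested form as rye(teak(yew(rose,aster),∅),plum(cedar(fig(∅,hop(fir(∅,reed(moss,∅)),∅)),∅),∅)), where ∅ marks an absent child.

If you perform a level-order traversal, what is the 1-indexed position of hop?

Level-order visits nodes level by level from the root, left to right within each level.
Level 0: rye
Level 1: teak, plum
Level 2: yew, cedar
Level 3: rose, aster, fig
Level 4: hop
Level 5: fir
Level 6: reed
Level 7: moss
Full level-order sequence: rye, teak, plum, yew, cedar, rose, aster, fig, hop, fir, reed, moss.

9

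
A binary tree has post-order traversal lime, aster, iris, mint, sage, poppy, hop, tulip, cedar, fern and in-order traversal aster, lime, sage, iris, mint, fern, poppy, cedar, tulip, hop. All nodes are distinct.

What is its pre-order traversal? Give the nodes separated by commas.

fern, sage, aster, lime, mint, iris, cedar, poppy, tulip, hop

The last element of post-order is the root; it splits in-order into left and right subtrees.
Root fern: left subtree has 5 nodes {aster, lime, sage, iris, mint}, right has 4 {poppy, cedar, tulip, hop}.
  Root sage: left subtree has 2 nodes {aster, lime}, right has 2 {iris, mint}.
    Root aster: left subtree has 0 nodes { }, right has 1 {lime}.
    Root mint: left subtree has 1 node {iris}, right has 0 { }.
  Root cedar: left subtree has 1 node {poppy}, right has 2 {tulip, hop}.
    Root tulip: left subtree has 0 nodes { }, right has 1 {hop}.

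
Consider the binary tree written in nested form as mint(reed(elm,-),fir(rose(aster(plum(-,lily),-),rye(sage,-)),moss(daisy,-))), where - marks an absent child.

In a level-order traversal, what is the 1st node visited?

Level-order visits nodes level by level from the root, left to right within each level.
Level 0: mint
Level 1: reed, fir
Level 2: elm, rose, moss
Level 3: aster, rye, daisy
Level 4: plum, sage
Level 5: lily
Full level-order sequence: mint, reed, fir, elm, rose, moss, aster, rye, daisy, plum, sage, lily.

mint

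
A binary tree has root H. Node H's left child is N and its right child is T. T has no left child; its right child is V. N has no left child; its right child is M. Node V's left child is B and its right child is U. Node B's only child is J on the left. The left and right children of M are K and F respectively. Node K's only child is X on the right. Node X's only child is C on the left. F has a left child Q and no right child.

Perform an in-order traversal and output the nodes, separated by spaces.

In-order visits the left subtree, then the node, then the right subtree.
At H: go left to N.
  At N: no left child.
  Visit N.
  At N: go right to M.
    At M: go left to K.
      At K: no left child.
      Visit K.
      At K: go right to X.
        At X: go left to C.
          C is a leaf — visit C.
        Visit X.
        At X: no right child.
    Visit M.
    At M: go right to F.
      At F: go left to Q.
        Q is a leaf — visit Q.
      Visit F.
      At F: no right child.
Visit H.
At H: go right to T.
  At T: no left child.
  Visit T.
  At T: go right to V.
    At V: go left to B.
      At B: go left to J.
        J is a leaf — visit J.
      Visit B.
      At B: no right child.
    Visit V.
    At V: go right to U.
      U is a leaf — visit U.

N K C X M Q F H T J B V U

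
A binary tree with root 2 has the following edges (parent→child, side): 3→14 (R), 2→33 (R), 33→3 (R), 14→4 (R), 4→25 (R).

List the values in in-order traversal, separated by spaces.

2 33 3 14 4 25

In-order visits the left subtree, then the node, then the right subtree.
At 2: no left child.
Visit 2.
At 2: go right to 33.
  At 33: no left child.
  Visit 33.
  At 33: go right to 3.
    At 3: no left child.
    Visit 3.
    At 3: go right to 14.
      At 14: no left child.
      Visit 14.
      At 14: go right to 4.
        At 4: no left child.
        Visit 4.
        At 4: go right to 25.
          25 is a leaf — visit 25.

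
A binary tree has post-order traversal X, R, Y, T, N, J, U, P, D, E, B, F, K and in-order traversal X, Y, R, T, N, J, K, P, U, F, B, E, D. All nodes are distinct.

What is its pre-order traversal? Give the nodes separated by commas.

K, J, N, T, Y, X, R, F, P, U, B, E, D

The last element of post-order is the root; it splits in-order into left and right subtrees.
Root K: left subtree has 6 nodes {X, Y, R, T, N, J}, right has 6 {P, U, F, B, E, D}.
  Root J: left subtree has 5 nodes {X, Y, R, T, N}, right has 0 { }.
    Root N: left subtree has 4 nodes {X, Y, R, T}, right has 0 { }.
      Root T: left subtree has 3 nodes {X, Y, R}, right has 0 { }.
        Root Y: left subtree has 1 node {X}, right has 1 {R}.
  Root F: left subtree has 2 nodes {P, U}, right has 3 {B, E, D}.
    Root P: left subtree has 0 nodes { }, right has 1 {U}.
    Root B: left subtree has 0 nodes { }, right has 2 {E, D}.
      Root E: left subtree has 0 nodes { }, right has 1 {D}.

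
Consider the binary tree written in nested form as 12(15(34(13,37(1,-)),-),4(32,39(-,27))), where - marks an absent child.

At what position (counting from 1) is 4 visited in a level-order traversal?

Level-order visits nodes level by level from the root, left to right within each level.
Level 0: 12
Level 1: 15, 4
Level 2: 34, 32, 39
Level 3: 13, 37, 27
Level 4: 1
Full level-order sequence: 12, 15, 4, 34, 32, 39, 13, 37, 27, 1.

3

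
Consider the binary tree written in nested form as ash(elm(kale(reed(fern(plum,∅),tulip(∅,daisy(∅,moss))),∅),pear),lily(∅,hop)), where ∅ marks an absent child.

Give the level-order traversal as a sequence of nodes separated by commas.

ash, elm, lily, kale, pear, hop, reed, fern, tulip, plum, daisy, moss

Level-order visits nodes level by level from the root, left to right within each level.
Level 0: ash
Level 1: elm, lily
Level 2: kale, pear, hop
Level 3: reed
Level 4: fern, tulip
Level 5: plum, daisy
Level 6: moss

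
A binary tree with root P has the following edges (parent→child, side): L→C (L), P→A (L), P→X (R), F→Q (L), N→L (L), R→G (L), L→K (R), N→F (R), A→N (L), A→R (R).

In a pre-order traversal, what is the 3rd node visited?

Pre-order visits the node, then its left subtree, then its right subtree.
Visit P.
At P: go left to A.
  Visit A.
  At A: go left to N.
    Visit N.
    At N: go left to L.
      Visit L.
      At L: go left to C.
        C is a leaf — visit C.
      At L: go right to K.
        K is a leaf — visit K.
    At N: go right to F.
      Visit F.
      At F: go left to Q.
        Q is a leaf — visit Q.
      At F: no right child.
  At A: go right to R.
    Visit R.
    At R: go left to G.
      G is a leaf — visit G.
    At R: no right child.
At P: go right to X.
  X is a leaf — visit X.
Full pre-order sequence: P, A, N, L, C, K, F, Q, R, G, X.

N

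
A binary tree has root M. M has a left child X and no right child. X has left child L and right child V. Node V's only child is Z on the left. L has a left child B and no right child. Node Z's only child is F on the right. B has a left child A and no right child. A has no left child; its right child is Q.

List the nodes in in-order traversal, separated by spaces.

In-order visits the left subtree, then the node, then the right subtree.
At M: go left to X.
  At X: go left to L.
    At L: go left to B.
      At B: go left to A.
        At A: no left child.
        Visit A.
        At A: go right to Q.
          Q is a leaf — visit Q.
      Visit B.
      At B: no right child.
    Visit L.
    At L: no right child.
  Visit X.
  At X: go right to V.
    At V: go left to Z.
      At Z: no left child.
      Visit Z.
      At Z: go right to F.
        F is a leaf — visit F.
    Visit V.
    At V: no right child.
Visit M.
At M: no right child.

A Q B L X Z F V M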